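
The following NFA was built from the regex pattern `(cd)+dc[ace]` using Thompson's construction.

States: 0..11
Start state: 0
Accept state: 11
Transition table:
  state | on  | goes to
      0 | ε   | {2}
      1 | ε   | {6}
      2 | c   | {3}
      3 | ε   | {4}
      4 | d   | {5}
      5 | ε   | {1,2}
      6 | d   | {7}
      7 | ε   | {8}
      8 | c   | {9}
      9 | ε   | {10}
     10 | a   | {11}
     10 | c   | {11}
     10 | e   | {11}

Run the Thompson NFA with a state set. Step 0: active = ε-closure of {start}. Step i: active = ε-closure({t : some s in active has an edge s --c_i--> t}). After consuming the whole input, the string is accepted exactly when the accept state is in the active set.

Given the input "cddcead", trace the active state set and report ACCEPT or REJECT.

Answer: REJECT

Derivation:
start: ε-closure({0}) = {0,2}
'c' @ 1: {3,4}
'd' @ 2: {1,2,5,6}
'd' @ 3: {7,8}
'c' @ 4: {9,10}
'e' @ 5: {11}  (accept∈set)
'a' @ 6: {}  — dead — no transitions
rest 'd' ignored (set empty)
final: {}; accept 11 not in set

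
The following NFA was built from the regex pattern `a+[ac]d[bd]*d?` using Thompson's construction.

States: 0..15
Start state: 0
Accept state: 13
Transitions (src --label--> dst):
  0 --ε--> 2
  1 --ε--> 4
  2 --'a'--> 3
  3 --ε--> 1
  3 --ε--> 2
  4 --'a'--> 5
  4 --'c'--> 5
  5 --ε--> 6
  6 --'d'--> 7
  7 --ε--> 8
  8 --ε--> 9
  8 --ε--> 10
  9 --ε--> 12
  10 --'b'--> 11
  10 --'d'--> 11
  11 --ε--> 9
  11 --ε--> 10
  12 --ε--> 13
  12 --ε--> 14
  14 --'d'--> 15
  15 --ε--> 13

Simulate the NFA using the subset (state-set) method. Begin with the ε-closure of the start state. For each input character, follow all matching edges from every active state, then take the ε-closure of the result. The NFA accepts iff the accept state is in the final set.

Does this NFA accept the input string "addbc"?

Answer: REJECT

Derivation:
S₀ = ε-closure({0}) = {0,2}
'a' @ 1: {1,2,3,4}
'd' @ 2: {}  — dead — no transitions
rest 'dbc' ignored (set empty)
end set {} — state 13 not in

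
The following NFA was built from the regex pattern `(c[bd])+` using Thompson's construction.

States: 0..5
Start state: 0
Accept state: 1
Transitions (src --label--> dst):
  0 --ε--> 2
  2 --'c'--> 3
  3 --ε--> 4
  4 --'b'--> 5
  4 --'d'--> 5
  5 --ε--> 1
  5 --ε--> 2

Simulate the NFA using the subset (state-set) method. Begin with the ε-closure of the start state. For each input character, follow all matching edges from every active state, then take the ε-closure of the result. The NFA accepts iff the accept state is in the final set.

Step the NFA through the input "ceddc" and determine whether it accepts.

start: ε-closure({0}) = {0,2}
'c' @ 1: {3,4}
'e' @ 2: {}  — dead — no transitions
rest 'ddc' ignored (set empty)
end set {} — state 1 not in

Answer: REJECT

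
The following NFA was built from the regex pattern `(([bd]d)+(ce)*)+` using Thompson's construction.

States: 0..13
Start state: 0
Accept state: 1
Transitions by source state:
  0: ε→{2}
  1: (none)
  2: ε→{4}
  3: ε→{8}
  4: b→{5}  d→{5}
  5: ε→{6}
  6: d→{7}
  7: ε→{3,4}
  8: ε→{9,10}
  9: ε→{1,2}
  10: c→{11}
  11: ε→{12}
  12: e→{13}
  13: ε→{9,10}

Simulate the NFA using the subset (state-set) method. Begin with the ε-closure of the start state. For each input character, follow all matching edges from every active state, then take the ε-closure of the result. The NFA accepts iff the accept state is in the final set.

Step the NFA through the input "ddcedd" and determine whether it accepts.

Answer: ACCEPT

Derivation:
S₀ = ε-closure({0}) = {0,2,4}
'd' @ 1: {5,6}
'd' @ 2: {1,2,3,4,7,8,9,10}  [accepting]
'c' @ 3: {11,12}
'e' @ 4: {1,2,4,9,10,13}  [accepting]
'd' @ 5: {5,6}
'd' @ 6: {1,2,3,4,7,8,9,10}  [accepting]
after full input: {1,2,3,4,7,8,9,10}  (accept=1 in)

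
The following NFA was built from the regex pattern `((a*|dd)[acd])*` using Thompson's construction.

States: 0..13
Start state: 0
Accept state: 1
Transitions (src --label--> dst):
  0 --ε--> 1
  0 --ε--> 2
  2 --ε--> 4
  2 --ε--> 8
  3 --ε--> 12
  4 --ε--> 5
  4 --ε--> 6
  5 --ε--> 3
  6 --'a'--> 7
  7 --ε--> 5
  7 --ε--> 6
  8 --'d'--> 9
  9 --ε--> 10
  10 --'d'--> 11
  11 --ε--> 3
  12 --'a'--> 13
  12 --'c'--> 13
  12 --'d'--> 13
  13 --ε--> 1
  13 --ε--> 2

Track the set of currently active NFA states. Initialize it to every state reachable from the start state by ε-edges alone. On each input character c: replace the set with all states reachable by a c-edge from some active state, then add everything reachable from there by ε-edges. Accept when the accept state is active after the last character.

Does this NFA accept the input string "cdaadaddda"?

S₀ = ε-closure({0}) = {0,1,2,3,4,5,6,8,12}
'c' @ 1: {1,2,3,4,5,6,8,12,13}  (accept∈set)
'd' @ 2: {1,2,3,4,5,6,8,9,10,12,13}  (accept∈set)
'a' @ 3: {1,2,3,4,5,6,7,8,12,13}  (accept∈set)
'a' @ 4: {1,2,3,4,5,6,7,8,12,13}  (accept∈set)
'd' @ 5: {1,2,3,4,5,6,8,9,10,12,13}  (accept∈set)
'a' @ 6: {1,2,3,4,5,6,7,8,12,13}  (accept∈set)
'd' @ 7: {1,2,3,4,5,6,8,9,10,12,13}  (accept∈set)
'd' @ 8: {1,2,3,4,5,6,8,9,10,11,12,13}  (accept∈set)
'd' @ 9: {1,2,3,4,5,6,8,9,10,11,12,13}  (accept∈set)
'a' @ 10: {1,2,3,4,5,6,7,8,12,13}  (accept∈set)
end set {1,2,3,4,5,6,7,8,12,13} — state 1 in

Answer: ACCEPT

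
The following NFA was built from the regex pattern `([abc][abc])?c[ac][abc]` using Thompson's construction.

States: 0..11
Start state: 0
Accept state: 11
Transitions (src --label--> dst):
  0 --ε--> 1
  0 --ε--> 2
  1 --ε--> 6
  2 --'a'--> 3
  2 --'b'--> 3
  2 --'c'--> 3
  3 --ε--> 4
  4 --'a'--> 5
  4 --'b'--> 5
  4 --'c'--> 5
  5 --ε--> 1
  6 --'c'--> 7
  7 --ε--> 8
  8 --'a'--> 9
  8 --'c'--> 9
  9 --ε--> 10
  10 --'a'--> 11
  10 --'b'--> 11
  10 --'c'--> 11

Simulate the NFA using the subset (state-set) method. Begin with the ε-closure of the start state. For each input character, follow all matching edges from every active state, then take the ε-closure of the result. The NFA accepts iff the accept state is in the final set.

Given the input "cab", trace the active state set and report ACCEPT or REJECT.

Answer: ACCEPT

Trace:
start: ε-closure({0}) = {0,1,2,6}
'c' @ 1: {3,4,7,8}
'a' @ 2: {1,5,6,9,10}
'b' @ 3: {11}  [accepting]
end set {11} — state 11 in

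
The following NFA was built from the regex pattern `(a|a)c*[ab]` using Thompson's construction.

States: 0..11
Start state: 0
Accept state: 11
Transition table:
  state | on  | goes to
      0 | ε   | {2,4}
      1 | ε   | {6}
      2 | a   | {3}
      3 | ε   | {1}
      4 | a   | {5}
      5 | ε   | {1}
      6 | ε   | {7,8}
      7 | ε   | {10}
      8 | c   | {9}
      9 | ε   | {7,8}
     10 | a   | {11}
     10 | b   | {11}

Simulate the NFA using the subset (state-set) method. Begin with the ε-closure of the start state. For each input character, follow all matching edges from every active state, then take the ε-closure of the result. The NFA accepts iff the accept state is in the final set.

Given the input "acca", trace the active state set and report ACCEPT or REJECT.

initial (ε-close {0}): {0,2,4}
'a' @ 1: {1,3,5,6,7,8,10}
'c' @ 2: {7,8,9,10}
'c' @ 3: {7,8,9,10}
'a' @ 4: {11}  ✓accept
end set {11} — state 11 in

Answer: ACCEPT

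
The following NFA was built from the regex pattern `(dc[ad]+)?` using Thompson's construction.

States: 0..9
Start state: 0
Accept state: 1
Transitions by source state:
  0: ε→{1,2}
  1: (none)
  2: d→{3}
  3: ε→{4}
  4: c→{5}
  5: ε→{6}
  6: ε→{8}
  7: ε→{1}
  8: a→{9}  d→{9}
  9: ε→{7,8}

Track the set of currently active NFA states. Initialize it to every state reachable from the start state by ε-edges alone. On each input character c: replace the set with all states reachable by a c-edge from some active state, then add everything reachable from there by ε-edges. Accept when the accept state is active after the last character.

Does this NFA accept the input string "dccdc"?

S₀ = ε-closure({0}) = {0,1,2}
'd' @ 1: {3,4}
'c' @ 2: {5,6,8}
'c' @ 3: {}  — state set empty
rest 'dc' ignored (set empty)
final: {}; accept 1 not in set

Answer: REJECT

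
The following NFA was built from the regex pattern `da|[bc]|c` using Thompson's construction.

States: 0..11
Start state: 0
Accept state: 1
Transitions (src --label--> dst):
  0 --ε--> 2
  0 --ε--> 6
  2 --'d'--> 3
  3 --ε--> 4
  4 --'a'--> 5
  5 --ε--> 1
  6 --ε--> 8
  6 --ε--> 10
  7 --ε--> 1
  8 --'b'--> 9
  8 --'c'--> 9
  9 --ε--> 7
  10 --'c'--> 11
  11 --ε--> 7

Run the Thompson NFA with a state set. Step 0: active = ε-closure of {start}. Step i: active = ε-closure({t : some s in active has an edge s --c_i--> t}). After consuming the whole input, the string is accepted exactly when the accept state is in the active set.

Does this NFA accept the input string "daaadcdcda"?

start: ε-closure({0}) = {0,2,6,8,10}
'd' @ 1: {3,4}
'a' @ 2: {1,5}  [accepting]
'a' @ 3: {}  — dead — no transitions
rest 'adcdcda' ignored (set empty)
final: {}; accept 1 not in set

Answer: REJECT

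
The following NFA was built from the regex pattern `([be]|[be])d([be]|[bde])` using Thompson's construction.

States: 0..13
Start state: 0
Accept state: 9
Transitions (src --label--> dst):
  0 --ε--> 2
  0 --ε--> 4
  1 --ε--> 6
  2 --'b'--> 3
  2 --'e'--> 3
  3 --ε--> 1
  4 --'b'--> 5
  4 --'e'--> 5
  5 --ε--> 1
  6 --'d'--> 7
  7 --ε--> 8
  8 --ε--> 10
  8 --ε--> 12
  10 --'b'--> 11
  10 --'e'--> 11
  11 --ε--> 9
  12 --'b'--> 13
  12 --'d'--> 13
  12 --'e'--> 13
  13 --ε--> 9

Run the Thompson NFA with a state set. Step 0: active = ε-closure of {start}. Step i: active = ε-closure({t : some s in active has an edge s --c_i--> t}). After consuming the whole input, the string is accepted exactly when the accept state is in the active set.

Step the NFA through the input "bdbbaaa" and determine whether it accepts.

S₀ = ε-closure({0}) = {0,2,4}
'b' @ 1: {1,3,5,6}
'd' @ 2: {7,8,10,12}
'b' @ 3: {9,11,13}  ✓accept
'b' @ 4: {}  — no active states
rest 'aaa' ignored (set empty)
end set {} — state 9 not in

Answer: REJECT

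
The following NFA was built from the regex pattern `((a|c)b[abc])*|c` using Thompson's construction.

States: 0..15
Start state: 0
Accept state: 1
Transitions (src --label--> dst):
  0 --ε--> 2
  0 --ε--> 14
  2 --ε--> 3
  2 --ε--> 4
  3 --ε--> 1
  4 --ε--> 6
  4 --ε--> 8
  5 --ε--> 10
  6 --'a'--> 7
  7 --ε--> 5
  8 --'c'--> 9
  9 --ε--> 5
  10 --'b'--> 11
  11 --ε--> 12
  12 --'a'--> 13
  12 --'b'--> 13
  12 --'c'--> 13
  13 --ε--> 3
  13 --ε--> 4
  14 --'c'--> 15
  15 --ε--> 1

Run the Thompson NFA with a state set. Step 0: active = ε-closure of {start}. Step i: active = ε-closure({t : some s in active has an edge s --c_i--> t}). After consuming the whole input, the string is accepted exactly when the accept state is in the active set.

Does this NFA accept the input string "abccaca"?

Answer: REJECT

Trace:
start: ε-closure({0}) = {0,1,2,3,4,6,8,14}
'a' @ 1: {5,7,10}
'b' @ 2: {11,12}
'c' @ 3: {1,3,4,6,8,13}  ✓accept
'c' @ 4: {5,9,10}
'a' @ 5: {}  — dead — no transitions
rest 'ca' ignored (set empty)
after full input: {}  (accept=1 not in)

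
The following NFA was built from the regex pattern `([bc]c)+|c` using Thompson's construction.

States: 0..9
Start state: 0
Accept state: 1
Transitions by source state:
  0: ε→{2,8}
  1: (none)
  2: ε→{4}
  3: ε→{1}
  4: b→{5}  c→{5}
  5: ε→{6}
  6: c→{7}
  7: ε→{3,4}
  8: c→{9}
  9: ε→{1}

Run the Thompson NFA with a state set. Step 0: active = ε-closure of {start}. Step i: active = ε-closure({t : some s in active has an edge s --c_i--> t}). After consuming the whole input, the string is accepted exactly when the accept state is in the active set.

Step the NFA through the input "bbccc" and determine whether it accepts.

S₀ = ε-closure({0}) = {0,2,4,8}
'b' @ 1: {5,6}
'b' @ 2: {}  — no active states
rest 'ccc' ignored (set empty)
after full input: {}  (accept=1 not in)

Answer: REJECT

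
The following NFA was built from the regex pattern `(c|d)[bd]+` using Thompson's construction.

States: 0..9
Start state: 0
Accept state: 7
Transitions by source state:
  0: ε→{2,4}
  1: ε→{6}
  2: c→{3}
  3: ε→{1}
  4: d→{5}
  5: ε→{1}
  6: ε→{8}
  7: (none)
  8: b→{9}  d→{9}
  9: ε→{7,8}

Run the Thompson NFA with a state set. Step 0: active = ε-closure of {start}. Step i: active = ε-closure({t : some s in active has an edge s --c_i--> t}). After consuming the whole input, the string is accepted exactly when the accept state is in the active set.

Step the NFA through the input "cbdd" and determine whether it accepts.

S₀ = ε-closure({0}) = {0,2,4}
'c' @ 1: {1,3,6,8}
'b' @ 2: {7,8,9}  [accepting]
'd' @ 3: {7,8,9}  [accepting]
'd' @ 4: {7,8,9}  [accepting]
after full input: {7,8,9}  (accept=7 in)

Answer: ACCEPT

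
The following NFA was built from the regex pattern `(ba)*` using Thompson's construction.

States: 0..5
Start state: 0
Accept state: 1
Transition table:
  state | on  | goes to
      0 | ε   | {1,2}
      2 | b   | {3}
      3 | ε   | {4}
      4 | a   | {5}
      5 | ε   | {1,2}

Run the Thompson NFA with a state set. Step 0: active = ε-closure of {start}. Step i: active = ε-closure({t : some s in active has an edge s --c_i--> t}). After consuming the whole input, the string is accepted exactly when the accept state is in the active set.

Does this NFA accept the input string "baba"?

Answer: ACCEPT

Steps:
start: ε-closure({0}) = {0,1,2}
'b' @ 1: {3,4}
'a' @ 2: {1,2,5}  (accept∈set)
'b' @ 3: {3,4}
'a' @ 4: {1,2,5}  (accept∈set)
end set {1,2,5} — state 1 in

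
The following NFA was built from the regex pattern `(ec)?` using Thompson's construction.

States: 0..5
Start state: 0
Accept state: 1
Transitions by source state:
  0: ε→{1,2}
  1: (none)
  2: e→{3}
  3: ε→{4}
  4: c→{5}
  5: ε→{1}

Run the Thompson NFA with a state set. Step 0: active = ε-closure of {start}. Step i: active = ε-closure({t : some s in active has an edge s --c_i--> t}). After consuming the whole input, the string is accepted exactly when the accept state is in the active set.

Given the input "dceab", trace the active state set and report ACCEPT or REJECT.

S₀ = ε-closure({0}) = {0,1,2}
'd' @ 1: {}  — dead — no transitions
rest 'ceab' ignored (set empty)
final: {}; accept 1 not in set

Answer: REJECT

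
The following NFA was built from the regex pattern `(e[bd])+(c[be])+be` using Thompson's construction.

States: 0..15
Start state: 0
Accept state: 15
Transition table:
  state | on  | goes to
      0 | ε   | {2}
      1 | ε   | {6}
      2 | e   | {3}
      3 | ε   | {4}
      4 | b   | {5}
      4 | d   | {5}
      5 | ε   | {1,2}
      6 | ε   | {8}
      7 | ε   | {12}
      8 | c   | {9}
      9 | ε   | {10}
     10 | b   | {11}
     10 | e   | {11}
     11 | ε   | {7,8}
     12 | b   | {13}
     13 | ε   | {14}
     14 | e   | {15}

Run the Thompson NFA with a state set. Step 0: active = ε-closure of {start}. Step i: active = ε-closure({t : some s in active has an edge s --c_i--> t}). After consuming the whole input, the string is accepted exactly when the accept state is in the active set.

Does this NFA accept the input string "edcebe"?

S₀ = ε-closure({0}) = {0,2}
'e' @ 1: {3,4}
'd' @ 2: {1,2,5,6,8}
'c' @ 3: {9,10}
'e' @ 4: {7,8,11,12}
'b' @ 5: {13,14}
'e' @ 6: {15}  ✓accept
after full input: {15}  (accept=15 in)

Answer: ACCEPT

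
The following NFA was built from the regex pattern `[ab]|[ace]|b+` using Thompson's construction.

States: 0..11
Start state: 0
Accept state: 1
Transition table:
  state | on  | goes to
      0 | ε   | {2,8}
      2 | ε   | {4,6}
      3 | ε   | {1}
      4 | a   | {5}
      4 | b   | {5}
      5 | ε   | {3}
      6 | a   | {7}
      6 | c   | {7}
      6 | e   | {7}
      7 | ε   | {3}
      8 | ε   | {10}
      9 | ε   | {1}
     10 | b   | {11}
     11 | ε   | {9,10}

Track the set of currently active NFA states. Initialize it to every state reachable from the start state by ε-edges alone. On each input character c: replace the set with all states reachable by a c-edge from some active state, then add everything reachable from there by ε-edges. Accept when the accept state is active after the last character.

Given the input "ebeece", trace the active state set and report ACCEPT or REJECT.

initial (ε-close {0}): {0,2,4,6,8,10}
'e' @ 1: {1,3,7}  ✓accept
'b' @ 2: {}  — state set empty
rest 'eece' ignored (set empty)
after full input: {}  (accept=1 not in)

Answer: REJECT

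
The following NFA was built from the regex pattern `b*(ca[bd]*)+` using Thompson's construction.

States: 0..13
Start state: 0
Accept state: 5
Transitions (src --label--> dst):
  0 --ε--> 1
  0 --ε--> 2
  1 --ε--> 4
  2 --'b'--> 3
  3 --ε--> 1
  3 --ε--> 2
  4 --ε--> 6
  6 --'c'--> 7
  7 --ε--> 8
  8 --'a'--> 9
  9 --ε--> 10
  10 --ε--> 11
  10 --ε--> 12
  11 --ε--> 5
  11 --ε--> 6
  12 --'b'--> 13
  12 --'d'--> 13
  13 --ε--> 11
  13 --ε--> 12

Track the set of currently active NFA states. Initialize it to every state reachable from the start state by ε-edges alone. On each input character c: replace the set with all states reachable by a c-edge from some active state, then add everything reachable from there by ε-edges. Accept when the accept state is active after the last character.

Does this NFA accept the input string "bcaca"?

Answer: ACCEPT

Trace:
initial (ε-close {0}): {0,1,2,4,6}
'b' @ 1: {1,2,3,4,6}
'c' @ 2: {7,8}
'a' @ 3: {5,6,9,10,11,12}  [accepting]
'c' @ 4: {7,8}
'a' @ 5: {5,6,9,10,11,12}  [accepting]
final: {5,6,9,10,11,12}; accept 5 in set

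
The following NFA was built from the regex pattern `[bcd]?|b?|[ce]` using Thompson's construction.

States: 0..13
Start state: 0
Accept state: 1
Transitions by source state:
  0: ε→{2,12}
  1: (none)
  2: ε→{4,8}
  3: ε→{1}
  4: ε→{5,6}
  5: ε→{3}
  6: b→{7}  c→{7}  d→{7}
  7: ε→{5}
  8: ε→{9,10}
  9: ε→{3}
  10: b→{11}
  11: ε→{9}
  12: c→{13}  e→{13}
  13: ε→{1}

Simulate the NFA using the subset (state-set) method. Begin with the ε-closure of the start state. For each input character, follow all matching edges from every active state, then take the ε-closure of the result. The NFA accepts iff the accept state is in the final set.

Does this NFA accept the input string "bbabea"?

Answer: REJECT

Steps:
start: ε-closure({0}) = {0,1,2,3,4,5,6,8,9,10,12}
'b' @ 1: {1,3,5,7,9,11}  [accepting]
'b' @ 2: {}  — no active states
rest 'abea' ignored (set empty)
end set {} — state 1 not in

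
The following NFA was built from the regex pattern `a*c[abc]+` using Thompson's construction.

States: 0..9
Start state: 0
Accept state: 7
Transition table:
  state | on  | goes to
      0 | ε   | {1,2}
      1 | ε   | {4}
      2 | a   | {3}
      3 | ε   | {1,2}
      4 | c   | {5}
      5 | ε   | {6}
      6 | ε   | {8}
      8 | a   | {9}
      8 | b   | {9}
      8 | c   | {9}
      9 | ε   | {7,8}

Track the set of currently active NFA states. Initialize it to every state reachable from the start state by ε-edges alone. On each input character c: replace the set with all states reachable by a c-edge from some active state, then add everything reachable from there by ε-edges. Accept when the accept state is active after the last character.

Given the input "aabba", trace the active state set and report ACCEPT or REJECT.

S₀ = ε-closure({0}) = {0,1,2,4}
'a' @ 1: {1,2,3,4}
'a' @ 2: {1,2,3,4}
'b' @ 3: {}  — dead — no transitions
rest 'ba' ignored (set empty)
after full input: {}  (accept=7 not in)

Answer: REJECT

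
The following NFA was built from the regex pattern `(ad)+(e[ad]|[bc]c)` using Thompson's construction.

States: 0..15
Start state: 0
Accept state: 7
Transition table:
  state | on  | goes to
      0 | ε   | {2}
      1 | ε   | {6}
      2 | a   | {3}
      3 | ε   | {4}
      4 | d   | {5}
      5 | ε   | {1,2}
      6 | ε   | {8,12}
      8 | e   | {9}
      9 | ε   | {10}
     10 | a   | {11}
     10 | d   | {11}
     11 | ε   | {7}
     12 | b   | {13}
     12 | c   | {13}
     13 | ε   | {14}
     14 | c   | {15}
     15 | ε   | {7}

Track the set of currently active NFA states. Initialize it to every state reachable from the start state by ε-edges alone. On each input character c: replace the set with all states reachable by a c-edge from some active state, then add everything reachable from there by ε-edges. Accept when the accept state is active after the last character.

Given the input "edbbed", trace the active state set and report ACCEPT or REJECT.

start: ε-closure({0}) = {0,2}
'e' @ 1: {}  — state set empty
rest 'dbbed' ignored (set empty)
end set {} — state 7 not in

Answer: REJECT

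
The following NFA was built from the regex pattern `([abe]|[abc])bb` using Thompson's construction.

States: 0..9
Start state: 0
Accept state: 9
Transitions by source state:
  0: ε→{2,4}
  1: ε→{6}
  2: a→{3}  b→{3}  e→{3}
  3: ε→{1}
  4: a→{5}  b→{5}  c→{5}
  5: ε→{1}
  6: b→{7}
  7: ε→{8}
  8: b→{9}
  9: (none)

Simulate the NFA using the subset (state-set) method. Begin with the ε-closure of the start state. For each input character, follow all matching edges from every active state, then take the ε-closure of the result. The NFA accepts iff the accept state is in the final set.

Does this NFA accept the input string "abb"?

Answer: ACCEPT

Steps:
start: ε-closure({0}) = {0,2,4}
'a' @ 1: {1,3,5,6}
'b' @ 2: {7,8}
'b' @ 3: {9}  [accepting]
after full input: {9}  (accept=9 in)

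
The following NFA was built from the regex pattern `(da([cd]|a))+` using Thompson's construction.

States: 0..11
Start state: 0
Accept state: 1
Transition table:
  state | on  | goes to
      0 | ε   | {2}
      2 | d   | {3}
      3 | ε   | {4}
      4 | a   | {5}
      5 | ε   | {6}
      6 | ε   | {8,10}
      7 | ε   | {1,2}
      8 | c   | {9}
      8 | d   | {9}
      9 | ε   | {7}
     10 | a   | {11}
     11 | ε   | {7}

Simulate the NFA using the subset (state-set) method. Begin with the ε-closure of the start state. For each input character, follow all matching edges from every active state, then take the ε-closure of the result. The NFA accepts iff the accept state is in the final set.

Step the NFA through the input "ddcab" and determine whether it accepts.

initial (ε-close {0}): {0,2}
'd' @ 1: {3,4}
'd' @ 2: {}  — no active states
rest 'cab' ignored (set empty)
end set {} — state 1 not in

Answer: REJECT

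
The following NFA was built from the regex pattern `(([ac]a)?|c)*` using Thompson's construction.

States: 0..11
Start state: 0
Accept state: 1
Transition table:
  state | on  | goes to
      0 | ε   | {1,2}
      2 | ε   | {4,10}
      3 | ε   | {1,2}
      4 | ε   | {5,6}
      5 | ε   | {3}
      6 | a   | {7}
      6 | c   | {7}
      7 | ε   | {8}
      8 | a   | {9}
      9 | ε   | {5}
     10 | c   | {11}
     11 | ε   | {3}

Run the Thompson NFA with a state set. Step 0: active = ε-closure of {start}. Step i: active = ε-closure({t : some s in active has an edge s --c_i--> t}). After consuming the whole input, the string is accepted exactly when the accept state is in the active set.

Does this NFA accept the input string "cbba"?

Answer: REJECT

Steps:
start: ε-closure({0}) = {0,1,2,3,4,5,6,10}
'c' @ 1: {1,2,3,4,5,6,7,8,10,11}  ✓accept
'b' @ 2: {}  — no active states
rest 'ba' ignored (set empty)
final: {}; accept 1 not in set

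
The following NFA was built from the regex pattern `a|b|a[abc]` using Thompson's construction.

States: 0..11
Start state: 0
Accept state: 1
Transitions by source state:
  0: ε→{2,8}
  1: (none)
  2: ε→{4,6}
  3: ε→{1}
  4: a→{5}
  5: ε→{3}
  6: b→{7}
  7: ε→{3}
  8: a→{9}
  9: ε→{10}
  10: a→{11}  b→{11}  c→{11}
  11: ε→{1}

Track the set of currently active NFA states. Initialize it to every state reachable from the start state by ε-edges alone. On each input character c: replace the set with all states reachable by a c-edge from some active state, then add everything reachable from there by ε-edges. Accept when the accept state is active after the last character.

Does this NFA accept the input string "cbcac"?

Answer: REJECT

Trace:
start: ε-closure({0}) = {0,2,4,6,8}
'c' @ 1: {}  — no active states
rest 'bcac' ignored (set empty)
end set {} — state 1 not in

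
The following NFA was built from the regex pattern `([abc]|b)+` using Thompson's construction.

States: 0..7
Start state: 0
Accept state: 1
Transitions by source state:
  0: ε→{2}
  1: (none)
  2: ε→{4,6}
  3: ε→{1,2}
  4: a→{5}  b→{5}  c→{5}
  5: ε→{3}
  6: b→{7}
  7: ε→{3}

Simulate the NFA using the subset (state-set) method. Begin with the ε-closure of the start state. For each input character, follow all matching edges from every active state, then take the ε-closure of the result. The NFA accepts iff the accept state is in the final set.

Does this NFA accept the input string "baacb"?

initial (ε-close {0}): {0,2,4,6}
'b' @ 1: {1,2,3,4,5,6,7}  (accept∈set)
'a' @ 2: {1,2,3,4,5,6}  (accept∈set)
'a' @ 3: {1,2,3,4,5,6}  (accept∈set)
'c' @ 4: {1,2,3,4,5,6}  (accept∈set)
'b' @ 5: {1,2,3,4,5,6,7}  (accept∈set)
after full input: {1,2,3,4,5,6,7}  (accept=1 in)

Answer: ACCEPT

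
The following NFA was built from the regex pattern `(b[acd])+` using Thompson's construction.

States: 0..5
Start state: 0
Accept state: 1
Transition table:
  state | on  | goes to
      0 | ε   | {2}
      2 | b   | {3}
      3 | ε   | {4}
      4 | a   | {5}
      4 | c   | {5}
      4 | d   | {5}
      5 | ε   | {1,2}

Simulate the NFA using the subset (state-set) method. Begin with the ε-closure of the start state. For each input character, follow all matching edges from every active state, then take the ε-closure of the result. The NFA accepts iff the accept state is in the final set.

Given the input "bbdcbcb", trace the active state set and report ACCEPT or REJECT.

start: ε-closure({0}) = {0,2}
'b' @ 1: {3,4}
'b' @ 2: {}  — state set empty
rest 'dcbcb' ignored (set empty)
end set {} — state 1 not in

Answer: REJECT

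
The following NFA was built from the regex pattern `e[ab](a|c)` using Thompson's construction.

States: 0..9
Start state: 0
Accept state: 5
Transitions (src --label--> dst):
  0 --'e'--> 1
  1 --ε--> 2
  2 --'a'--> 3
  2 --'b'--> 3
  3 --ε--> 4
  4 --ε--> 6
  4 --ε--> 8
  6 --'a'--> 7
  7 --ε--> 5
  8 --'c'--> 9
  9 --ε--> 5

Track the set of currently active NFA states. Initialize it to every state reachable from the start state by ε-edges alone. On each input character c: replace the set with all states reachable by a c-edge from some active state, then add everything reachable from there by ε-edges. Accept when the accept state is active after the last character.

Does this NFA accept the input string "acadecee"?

S₀ = ε-closure({0}) = {0}
'a' @ 1: {}  — no active states
rest 'cadecee' ignored (set empty)
after full input: {}  (accept=5 not in)

Answer: REJECT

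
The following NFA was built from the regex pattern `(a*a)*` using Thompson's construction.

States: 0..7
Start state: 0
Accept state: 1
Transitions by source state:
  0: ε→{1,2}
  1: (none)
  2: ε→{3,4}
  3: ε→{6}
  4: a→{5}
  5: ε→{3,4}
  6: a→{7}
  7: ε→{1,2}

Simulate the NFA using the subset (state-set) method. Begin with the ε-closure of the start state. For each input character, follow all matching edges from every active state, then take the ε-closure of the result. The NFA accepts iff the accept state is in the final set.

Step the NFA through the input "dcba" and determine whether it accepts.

start: ε-closure({0}) = {0,1,2,3,4,6}
'd' @ 1: {}  — no active states
rest 'cba' ignored (set empty)
end set {} — state 1 not in

Answer: REJECT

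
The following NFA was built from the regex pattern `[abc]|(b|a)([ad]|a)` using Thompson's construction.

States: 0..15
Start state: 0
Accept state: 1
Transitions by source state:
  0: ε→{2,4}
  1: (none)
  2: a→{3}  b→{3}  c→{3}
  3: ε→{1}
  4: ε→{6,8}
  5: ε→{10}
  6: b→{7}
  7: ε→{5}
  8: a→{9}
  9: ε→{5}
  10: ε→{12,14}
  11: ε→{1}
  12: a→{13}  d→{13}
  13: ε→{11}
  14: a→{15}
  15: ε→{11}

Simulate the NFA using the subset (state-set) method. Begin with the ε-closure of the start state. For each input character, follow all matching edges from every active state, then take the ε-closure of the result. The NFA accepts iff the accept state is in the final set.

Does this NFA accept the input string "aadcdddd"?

start: ε-closure({0}) = {0,2,4,6,8}
'a' @ 1: {1,3,5,9,10,12,14}  [accepting]
'a' @ 2: {1,11,13,15}  [accepting]
'd' @ 3: {}  — state set empty
rest 'cdddd' ignored (set empty)
final: {}; accept 1 not in set

Answer: REJECT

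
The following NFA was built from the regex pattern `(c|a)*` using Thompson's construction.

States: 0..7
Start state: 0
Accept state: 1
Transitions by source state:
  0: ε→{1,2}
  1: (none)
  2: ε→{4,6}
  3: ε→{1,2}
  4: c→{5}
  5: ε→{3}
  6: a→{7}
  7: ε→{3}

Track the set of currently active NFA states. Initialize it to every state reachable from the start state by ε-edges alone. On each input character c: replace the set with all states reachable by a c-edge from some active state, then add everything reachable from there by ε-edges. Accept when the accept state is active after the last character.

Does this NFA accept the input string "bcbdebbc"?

initial (ε-close {0}): {0,1,2,4,6}
'b' @ 1: {}  — no active states
rest 'cbdebbc' ignored (set empty)
final: {}; accept 1 not in set

Answer: REJECT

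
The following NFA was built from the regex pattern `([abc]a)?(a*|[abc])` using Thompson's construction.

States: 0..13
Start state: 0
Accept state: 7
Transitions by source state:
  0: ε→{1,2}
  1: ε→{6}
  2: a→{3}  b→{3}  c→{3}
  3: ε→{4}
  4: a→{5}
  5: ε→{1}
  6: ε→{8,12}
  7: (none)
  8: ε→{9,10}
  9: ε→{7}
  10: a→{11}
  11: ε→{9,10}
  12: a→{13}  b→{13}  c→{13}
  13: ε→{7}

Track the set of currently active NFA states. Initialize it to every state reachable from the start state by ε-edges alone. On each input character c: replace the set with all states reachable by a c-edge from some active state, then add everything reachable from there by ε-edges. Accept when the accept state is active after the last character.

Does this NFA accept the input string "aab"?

Answer: ACCEPT

Derivation:
initial (ε-close {0}): {0,1,2,6,7,8,9,10,12}
'a' @ 1: {3,4,7,9,10,11,13}  [accepting]
'a' @ 2: {1,5,6,7,8,9,10,11,12}  [accepting]
'b' @ 3: {7,13}  [accepting]
end set {7,13} — state 7 in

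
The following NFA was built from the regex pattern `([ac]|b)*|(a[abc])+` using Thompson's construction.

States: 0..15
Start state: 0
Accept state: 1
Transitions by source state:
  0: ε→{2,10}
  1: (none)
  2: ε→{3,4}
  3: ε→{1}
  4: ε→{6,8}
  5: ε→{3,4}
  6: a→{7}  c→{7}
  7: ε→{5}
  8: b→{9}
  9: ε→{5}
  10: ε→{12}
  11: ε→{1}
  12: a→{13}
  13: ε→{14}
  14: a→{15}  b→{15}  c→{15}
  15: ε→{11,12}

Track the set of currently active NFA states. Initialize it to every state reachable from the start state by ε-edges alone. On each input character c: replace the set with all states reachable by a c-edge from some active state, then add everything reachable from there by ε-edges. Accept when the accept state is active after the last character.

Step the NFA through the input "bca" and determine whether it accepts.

Answer: ACCEPT

Derivation:
start: ε-closure({0}) = {0,1,2,3,4,6,8,10,12}
'b' @ 1: {1,3,4,5,6,8,9}  [accepting]
'c' @ 2: {1,3,4,5,6,7,8}  [accepting]
'a' @ 3: {1,3,4,5,6,7,8}  [accepting]
after full input: {1,3,4,5,6,7,8}  (accept=1 in)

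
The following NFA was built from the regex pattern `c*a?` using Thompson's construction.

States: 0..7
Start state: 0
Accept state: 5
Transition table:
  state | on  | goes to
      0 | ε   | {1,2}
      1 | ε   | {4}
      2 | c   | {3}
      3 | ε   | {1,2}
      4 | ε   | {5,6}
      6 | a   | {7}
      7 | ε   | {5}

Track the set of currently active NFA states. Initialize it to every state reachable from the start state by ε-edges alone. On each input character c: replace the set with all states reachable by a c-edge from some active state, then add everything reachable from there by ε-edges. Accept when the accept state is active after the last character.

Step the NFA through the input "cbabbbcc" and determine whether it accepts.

initial (ε-close {0}): {0,1,2,4,5,6}
'c' @ 1: {1,2,3,4,5,6}  [accepting]
'b' @ 2: {}  — state set empty
rest 'abbbcc' ignored (set empty)
end set {} — state 5 not in

Answer: REJECT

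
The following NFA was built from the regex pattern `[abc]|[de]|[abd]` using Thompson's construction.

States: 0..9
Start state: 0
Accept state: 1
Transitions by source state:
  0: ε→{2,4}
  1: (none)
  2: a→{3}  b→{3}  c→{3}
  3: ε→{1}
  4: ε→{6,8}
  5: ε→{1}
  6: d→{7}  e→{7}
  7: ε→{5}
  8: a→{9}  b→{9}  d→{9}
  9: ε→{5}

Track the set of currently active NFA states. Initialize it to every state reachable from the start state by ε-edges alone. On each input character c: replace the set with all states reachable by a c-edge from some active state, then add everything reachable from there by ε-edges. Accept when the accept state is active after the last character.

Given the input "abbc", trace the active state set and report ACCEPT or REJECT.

S₀ = ε-closure({0}) = {0,2,4,6,8}
'a' @ 1: {1,3,5,9}  ✓accept
'b' @ 2: {}  — dead — no transitions
rest 'bc' ignored (set empty)
end set {} — state 1 not in

Answer: REJECT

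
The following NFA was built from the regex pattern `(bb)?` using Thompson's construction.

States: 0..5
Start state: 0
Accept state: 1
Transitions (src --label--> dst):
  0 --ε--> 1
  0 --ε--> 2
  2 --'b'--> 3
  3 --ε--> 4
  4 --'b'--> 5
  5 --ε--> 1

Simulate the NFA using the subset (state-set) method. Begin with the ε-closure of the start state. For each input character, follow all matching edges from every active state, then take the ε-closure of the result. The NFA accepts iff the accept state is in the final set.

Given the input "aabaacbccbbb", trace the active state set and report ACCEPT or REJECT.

initial (ε-close {0}): {0,1,2}
'a' @ 1: {}  — dead — no transitions
rest 'abaacbccbbb' ignored (set empty)
final: {}; accept 1 not in set

Answer: REJECT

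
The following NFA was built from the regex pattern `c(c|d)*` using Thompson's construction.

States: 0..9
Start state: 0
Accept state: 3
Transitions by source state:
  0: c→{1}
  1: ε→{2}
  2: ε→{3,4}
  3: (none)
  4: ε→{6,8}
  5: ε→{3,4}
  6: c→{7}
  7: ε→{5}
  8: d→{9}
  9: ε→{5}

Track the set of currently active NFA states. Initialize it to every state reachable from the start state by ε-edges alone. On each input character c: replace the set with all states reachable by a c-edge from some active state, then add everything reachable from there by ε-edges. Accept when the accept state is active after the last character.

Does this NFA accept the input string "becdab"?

Answer: REJECT

Trace:
S₀ = ε-closure({0}) = {0}
'b' @ 1: {}  — state set empty
rest 'ecdab' ignored (set empty)
final: {}; accept 3 not in set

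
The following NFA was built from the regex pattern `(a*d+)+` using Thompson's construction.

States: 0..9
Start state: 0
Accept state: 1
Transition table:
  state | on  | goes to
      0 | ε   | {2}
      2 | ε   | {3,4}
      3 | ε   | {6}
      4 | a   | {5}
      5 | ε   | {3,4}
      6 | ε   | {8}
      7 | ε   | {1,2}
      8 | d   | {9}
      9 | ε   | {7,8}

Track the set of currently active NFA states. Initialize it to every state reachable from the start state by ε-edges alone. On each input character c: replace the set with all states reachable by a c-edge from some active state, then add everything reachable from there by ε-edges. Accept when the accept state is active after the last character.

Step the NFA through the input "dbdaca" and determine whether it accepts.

Answer: REJECT

Trace:
initial (ε-close {0}): {0,2,3,4,6,8}
'd' @ 1: {1,2,3,4,6,7,8,9}  [accepting]
'b' @ 2: {}  — no active states
rest 'daca' ignored (set empty)
final: {}; accept 1 not in set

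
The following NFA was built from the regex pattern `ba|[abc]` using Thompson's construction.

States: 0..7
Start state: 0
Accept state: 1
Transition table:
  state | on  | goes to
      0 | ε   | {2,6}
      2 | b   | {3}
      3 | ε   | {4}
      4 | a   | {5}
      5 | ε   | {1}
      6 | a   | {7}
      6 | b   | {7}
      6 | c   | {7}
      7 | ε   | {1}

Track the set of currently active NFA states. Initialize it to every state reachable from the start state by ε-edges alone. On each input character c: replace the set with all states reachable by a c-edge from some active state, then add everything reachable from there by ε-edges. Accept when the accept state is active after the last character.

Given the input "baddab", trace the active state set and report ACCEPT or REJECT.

start: ε-closure({0}) = {0,2,6}
'b' @ 1: {1,3,4,7}  [accepting]
'a' @ 2: {1,5}  [accepting]
'd' @ 3: {}  — dead — no transitions
rest 'dab' ignored (set empty)
final: {}; accept 1 not in set

Answer: REJECT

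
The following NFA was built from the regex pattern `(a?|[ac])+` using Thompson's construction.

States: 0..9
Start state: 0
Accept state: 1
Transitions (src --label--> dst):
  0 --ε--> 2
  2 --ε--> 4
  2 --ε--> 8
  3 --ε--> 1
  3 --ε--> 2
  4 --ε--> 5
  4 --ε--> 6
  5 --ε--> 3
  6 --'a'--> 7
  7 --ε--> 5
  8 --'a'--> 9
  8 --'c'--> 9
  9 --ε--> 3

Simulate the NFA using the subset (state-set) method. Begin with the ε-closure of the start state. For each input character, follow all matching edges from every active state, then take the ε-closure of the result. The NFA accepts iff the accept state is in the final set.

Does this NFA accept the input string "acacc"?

Answer: ACCEPT

Trace:
initial (ε-close {0}): {0,1,2,3,4,5,6,8}
'a' @ 1: {1,2,3,4,5,6,7,8,9}  ✓accept
'c' @ 2: {1,2,3,4,5,6,8,9}  ✓accept
'a' @ 3: {1,2,3,4,5,6,7,8,9}  ✓accept
'c' @ 4: {1,2,3,4,5,6,8,9}  ✓accept
'c' @ 5: {1,2,3,4,5,6,8,9}  ✓accept
after full input: {1,2,3,4,5,6,8,9}  (accept=1 in)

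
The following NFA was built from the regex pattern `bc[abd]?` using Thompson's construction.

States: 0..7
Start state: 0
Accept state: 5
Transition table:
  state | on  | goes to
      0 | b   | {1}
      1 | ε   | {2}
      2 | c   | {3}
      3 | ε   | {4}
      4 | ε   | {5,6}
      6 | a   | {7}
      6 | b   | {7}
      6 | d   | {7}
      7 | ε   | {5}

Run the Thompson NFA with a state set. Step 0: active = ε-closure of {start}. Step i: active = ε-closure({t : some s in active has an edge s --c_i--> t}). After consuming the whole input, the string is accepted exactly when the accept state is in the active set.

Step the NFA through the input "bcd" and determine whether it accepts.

start: ε-closure({0}) = {0}
'b' @ 1: {1,2}
'c' @ 2: {3,4,5,6}  ✓accept
'd' @ 3: {5,7}  ✓accept
final: {5,7}; accept 5 in set

Answer: ACCEPT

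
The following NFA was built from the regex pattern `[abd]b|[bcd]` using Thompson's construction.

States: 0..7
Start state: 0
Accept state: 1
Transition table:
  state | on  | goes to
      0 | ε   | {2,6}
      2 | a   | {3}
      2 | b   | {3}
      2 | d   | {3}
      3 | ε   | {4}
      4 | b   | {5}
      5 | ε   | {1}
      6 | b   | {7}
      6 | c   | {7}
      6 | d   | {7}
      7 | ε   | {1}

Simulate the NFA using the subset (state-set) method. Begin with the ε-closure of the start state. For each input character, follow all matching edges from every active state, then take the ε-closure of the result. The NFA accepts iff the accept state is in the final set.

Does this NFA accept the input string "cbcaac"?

Answer: REJECT

Trace:
start: ε-closure({0}) = {0,2,6}
'c' @ 1: {1,7}  ✓accept
'b' @ 2: {}  — no active states
rest 'caac' ignored (set empty)
after full input: {}  (accept=1 not in)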